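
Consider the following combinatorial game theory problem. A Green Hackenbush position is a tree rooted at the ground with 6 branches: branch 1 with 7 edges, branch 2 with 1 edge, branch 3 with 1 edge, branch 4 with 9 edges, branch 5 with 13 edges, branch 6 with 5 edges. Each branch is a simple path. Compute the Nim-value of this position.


The tree has 6 branches from the ground vertex.
In Green Hackenbush, the Nim-value of a simple path of length k is k.
Branch 1: length 7, Nim-value = 7
Branch 2: length 1, Nim-value = 1
Branch 3: length 1, Nim-value = 1
Branch 4: length 9, Nim-value = 9
Branch 5: length 13, Nim-value = 13
Branch 6: length 5, Nim-value = 5
Total Nim-value = XOR of all branch values:
0 XOR 7 = 7
7 XOR 1 = 6
6 XOR 1 = 7
7 XOR 9 = 14
14 XOR 13 = 3
3 XOR 5 = 6
Nim-value of the tree = 6

6


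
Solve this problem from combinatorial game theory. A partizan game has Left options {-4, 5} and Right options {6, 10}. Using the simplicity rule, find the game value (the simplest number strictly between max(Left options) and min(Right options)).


Left options: {-4, 5}, max = 5
Right options: {6, 10}, min = 6
All options are numbers and max(Left) < min(Right), so by the simplicity theorem the value is the simplest (earliest-born) number strictly between 5 and 6.
No integer lies strictly between 5 and 6, so the value is the dyadic rational m/2^k in the interval with the smallest k (then m odd); search k = 1, 2, ...:
Denominator 2: 11/2 lies strictly between 5 and 6 -- found.
The simplest number in the interval is 11/2.
Game value = 11/2

11/2


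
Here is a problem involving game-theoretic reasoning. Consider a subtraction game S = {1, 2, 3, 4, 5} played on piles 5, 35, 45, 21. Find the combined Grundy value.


Subtraction set: {1, 2, 3, 4, 5}
For this subtraction set, G(n) = n mod 6 (period = max + 1 = 6).
Pile 1 (size 5): G(5) = 5 mod 6 = 5
Pile 2 (size 35): G(35) = 35 mod 6 = 5
Pile 3 (size 45): G(45) = 45 mod 6 = 3
Pile 4 (size 21): G(21) = 21 mod 6 = 3
Total Grundy value = XOR of all: 5 XOR 5 XOR 3 XOR 3 = 0

0


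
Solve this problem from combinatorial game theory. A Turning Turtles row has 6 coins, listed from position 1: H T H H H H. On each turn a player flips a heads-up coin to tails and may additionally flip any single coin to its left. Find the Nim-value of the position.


Coins: H T H H H H
Key fact: a single head at position k behaves exactly like a Nim heap of size k (turning it to T and optionally flipping a coin at j < k corresponds to moving the heap from k to j, or to 0), and heads combine as a disjunctive sum (two heads at the same place would cancel, matching j XOR j = 0). So the Nim-value is the XOR of the 1-indexed positions of the heads.
Face-up positions (1-indexed): [1, 3, 4, 5, 6]
XOR 0 with 1: 0 XOR 1 = 1
XOR 1 with 3: 1 XOR 3 = 2
XOR 2 with 4: 2 XOR 4 = 6
XOR 6 with 5: 6 XOR 5 = 3
XOR 3 with 6: 3 XOR 6 = 5
Nim-value = 5

5


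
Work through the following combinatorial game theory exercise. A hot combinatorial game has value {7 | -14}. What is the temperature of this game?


The game is {7 | -14}, a switch {a | b} with numbers a > b.
Cooling {a | b} by t gives {a - t | b + t}, which stops being hot when a - t = b + t, i.e. at t = (a - b)/2. So the temperature of a switch is (a - b)/2.
Temperature = (Left option - Right option) / 2
= (7 - (-14)) / 2
= 21 / 2
= 21/2

21/2


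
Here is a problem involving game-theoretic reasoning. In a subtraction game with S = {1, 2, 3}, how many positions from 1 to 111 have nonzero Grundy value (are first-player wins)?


Subtraction set S = {1, 2, 3}, so G(n) = n mod 4.
G(n) = 0 when n is a multiple of 4.
Multiples of 4 in [1, 111]: 27
N-positions (nonzero Grundy) = 111 - 27 = 84

84


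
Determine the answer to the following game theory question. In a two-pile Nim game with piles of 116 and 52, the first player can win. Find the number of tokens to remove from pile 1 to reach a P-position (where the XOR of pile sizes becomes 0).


Piles: 116 and 52
Current XOR: 116 XOR 52 = 64 (non-zero, so this is an N-position).
To make the XOR zero, we need to find a move that balances the piles.
For pile 1 (size 116): target = 116 XOR 64 = 52
We reduce pile 1 from 116 to 52.
Tokens removed: 116 - 52 = 64
Verification: 52 XOR 52 = 0

64


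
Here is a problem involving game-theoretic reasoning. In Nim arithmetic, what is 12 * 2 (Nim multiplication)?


Nim multiplication is bilinear over XOR: (u XOR v) * w = (u*w) XOR (v*w).
So we split each operand into its bit components and XOR the pairwise Nim products.
12 = 4 + 8 (as XOR of powers of 2).
2 = 2 (as XOR of powers of 2).
Using the standard Nim-product table on single bits:
  2*2 = 3,   2*4 = 8,   2*8 = 12,
  4*4 = 6,   4*8 = 11,  8*8 = 13,
and  1*x = x (identity), k*l = l*k (commutative).
Pairwise Nim products:
  4 * 2 = 8
  8 * 2 = 12
XOR them: 8 XOR 12 = 4.
Result: 12 * 2 = 4 (in Nim).

4


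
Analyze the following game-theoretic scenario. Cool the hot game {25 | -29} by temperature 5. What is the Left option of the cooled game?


Original game: {25 | -29} (a switch {a | b} with a > b).
Cooling by t (for t below the temperature (a - b)/2 = 27) taxes each move by t: {a | b} cooled by t is {a - t | b + t}.
Cooling amount: t = 5
Cooled Left option: 25 - 5 = 20
Cooled Right option: -29 + 5 = -24
Cooled game: {20 | -24}
Left option = 20

20


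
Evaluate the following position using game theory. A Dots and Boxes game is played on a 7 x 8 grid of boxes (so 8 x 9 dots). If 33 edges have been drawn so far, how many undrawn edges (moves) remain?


Grid: 7 x 8 boxes, i.e. 8 rows and 9 columns of dots.
Horizontal edges: (rows + 1) * cols = 8 * 8 = 64
Vertical edges: rows * (cols + 1) = 7 * 9 = 63
Total edges: 64 + 63 = 127
Edges drawn: 33
Remaining: 127 - 33 = 94

94


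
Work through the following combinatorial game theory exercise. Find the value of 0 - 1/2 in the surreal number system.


x = 0, y = 1/2
Converting to common denominator: 2
x = 0/2, y = 1/2
x - y = 0 - 1/2 = -1/2

-1/2


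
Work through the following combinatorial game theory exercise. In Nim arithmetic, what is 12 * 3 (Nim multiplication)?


Nim multiplication is bilinear over XOR: (u XOR v) * w = (u*w) XOR (v*w).
So we split each operand into its bit components and XOR the pairwise Nim products.
12 = 4 + 8 (as XOR of powers of 2).
3 = 1 + 2 (as XOR of powers of 2).
Using the standard Nim-product table on single bits:
  2*2 = 3,   2*4 = 8,   2*8 = 12,
  4*4 = 6,   4*8 = 11,  8*8 = 13,
and  1*x = x (identity), k*l = l*k (commutative).
Pairwise Nim products:
  4 * 1 = 4
  4 * 2 = 8
  8 * 1 = 8
  8 * 2 = 12
XOR them: 4 XOR 8 XOR 8 XOR 12 = 8.
Result: 12 * 3 = 8 (in Nim).

8


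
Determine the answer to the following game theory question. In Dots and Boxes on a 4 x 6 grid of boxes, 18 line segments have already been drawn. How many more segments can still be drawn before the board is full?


Grid: 4 x 6 boxes, i.e. 5 rows and 7 columns of dots.
Horizontal edges: (rows + 1) * cols = 5 * 6 = 30
Vertical edges: rows * (cols + 1) = 4 * 7 = 28
Total edges: 30 + 28 = 58
Edges drawn: 18
Remaining: 58 - 18 = 40

40


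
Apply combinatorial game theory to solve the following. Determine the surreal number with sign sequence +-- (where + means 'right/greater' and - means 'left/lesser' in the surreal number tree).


Sign expansion: +--
Rule: track bounds (lo, hi), initially (-inf, +inf). On '+', the current value becomes lo and we move to the simplest number in (value, hi): value + 1 if hi = +inf, otherwise the midpoint (value + hi)/2. On '-', the current value becomes hi and we move to value - 1 if lo = -inf, otherwise the midpoint (lo + value)/2.
Start at 0.
Step 1: sign = +, move right. Bounds: (0, +inf). Value = 1
Step 2: sign = -, move left. Bounds: (0, 1). Value = 1/2
Step 3: sign = -, move left. Bounds: (0, 1/2). Value = 1/4
The surreal number with sign expansion +-- is 1/4.

1/4


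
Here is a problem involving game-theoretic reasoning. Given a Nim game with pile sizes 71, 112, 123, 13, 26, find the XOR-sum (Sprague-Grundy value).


We need the XOR (exclusive or) of all pile sizes.
After XOR-ing pile 1 (size 71): 0 XOR 71 = 71
After XOR-ing pile 2 (size 112): 71 XOR 112 = 55
After XOR-ing pile 3 (size 123): 55 XOR 123 = 76
After XOR-ing pile 4 (size 13): 76 XOR 13 = 65
After XOR-ing pile 5 (size 26): 65 XOR 26 = 91
The Nim-value of this position is 91.

91


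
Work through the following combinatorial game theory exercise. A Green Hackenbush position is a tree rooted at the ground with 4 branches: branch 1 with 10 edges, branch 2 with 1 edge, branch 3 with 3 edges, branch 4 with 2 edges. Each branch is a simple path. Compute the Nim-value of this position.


The tree has 4 branches from the ground vertex.
In Green Hackenbush, the Nim-value of a simple path of length k is k.
Branch 1: length 10, Nim-value = 10
Branch 2: length 1, Nim-value = 1
Branch 3: length 3, Nim-value = 3
Branch 4: length 2, Nim-value = 2
Total Nim-value = XOR of all branch values:
0 XOR 10 = 10
10 XOR 1 = 11
11 XOR 3 = 8
8 XOR 2 = 10
Nim-value of the tree = 10

10


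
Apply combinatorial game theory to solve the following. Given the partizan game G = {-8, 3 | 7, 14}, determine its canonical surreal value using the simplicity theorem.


Left options: {-8, 3}, max = 3
Right options: {7, 14}, min = 7
All options are numbers and max(Left) < min(Right), so by the simplicity theorem the value is the simplest (earliest-born) number strictly between 3 and 7.
Integers 4 through 6 all lie strictly between 3 and 7.
Among integers, the simplest (lowest birthday = smallest |n|; 0 is born on day 0, +-n on day n) is 4.
No non-integer in the interval can be simpler: if x is a non-integer in the interval, then floor(x) or ceil(x) also lies in the interval (the interval contains an integer), and both are proper prefixes of x's sign expansion, i.e. born earlier. So the game value is 4.
Game value = 4

4


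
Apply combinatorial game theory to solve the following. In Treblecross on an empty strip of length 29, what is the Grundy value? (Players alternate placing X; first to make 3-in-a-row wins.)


Treblecross: place X on empty cells; 3-in-a-row wins.
Playing within two cells of an existing X lets the opponent win at once, so sensible play treats the cells i-2..i+2 around each X as dead. The player left with no safe cell loses, so this is a normal-play take-away game on strips of safe cells.
Placing X at cell i (0-indexed) of a strip of k safe cells leaves independent strips of sizes max(0, i-2) and max(0, k-i-3). Hence G(k) = mex{ G(max(0,i-2)) XOR G(max(0,k-i-3)) : 0 <= i < k }, with G(0) = 0.
G(1): splits (0,0):0^0=0 -> mex({0}) = 1
G(2): splits (0,0):0^0=0 -> mex({0}) = 1
G(3): splits (0,0):0^0=0 -> mex({0}) = 1
G(4): splits (0,1):0^1=1 (0,0):0^0=0 -> mex({0, 1}) = 2
G(5): splits (0,2):0^1=1 (0,1):0^1=1 (0,0):0^0=0 -> mex({0, 1}) = 2
G(6) = mex({1}) = 0
G(7) = mex({0, 1, 2}) = 3
G(8) = mex({0, 1, 2}) = 3
G(9) = mex({0, 2}) = 1
G(10) = mex({0, 2, 3}) = 1
G(11) = mex({0, 3}) = 1
G(12) = mex({1, 3}) = 0
G(13) = mex({0, 1, 2, 3}) = 4
G(14) = mex({0, 1, 2}) = 3
G(15) = mex({0, 1, 2}) = 3
G(16) = mex({0, 1, 2, 4}) = 3
G(17) = mex({0, 1, 3, 4}) = 2
G(18) = mex({0, 1, 3, 4}) = 2
G(19) = mex({0, 1, 3, 5}) = 2
G(20) = mex({0, 1, 2, 3, 5}) = 4
G(21) = mex({0, 1, 2, 3, 5}) = 4
G(22) = mex({1, 2, 6}) = 0
G(23) = mex({0, 1, 2, 3, 4, 6}) = 5
G(24) = mex({0, 1, 2, 3, 4}) = 5
G(25) = mex({0, 1, 3, 4, 7}) = 2
G(26) = mex({0, 1, 3, 4, 5, 7}) = 2
G(27) = mex({0, 1, 3, 5}) = 2
G(28) = mex({0, 1, 2, 5}) = 3
G(29) = mex({0, 1, 2, 4, 5, 6}) = 3
Therefore G(29) = 3.

3


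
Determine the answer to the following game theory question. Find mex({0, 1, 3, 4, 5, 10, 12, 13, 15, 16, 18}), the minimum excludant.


Set = {0, 1, 3, 4, 5, 10, 12, 13, 15, 16, 18}
0 is in the set.
1 is in the set.
2 is NOT in the set. This is the mex.
mex = 2

2


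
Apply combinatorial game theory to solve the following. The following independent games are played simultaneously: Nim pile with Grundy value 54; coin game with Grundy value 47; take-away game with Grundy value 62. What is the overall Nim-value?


By the Sprague-Grundy theorem, the Grundy value of a sum of games is the XOR of individual Grundy values.
Nim pile: Grundy value = 54. Running XOR: 0 XOR 54 = 54
coin game: Grundy value = 47. Running XOR: 54 XOR 47 = 25
take-away game: Grundy value = 62. Running XOR: 25 XOR 62 = 39
The combined Grundy value is 39.

39


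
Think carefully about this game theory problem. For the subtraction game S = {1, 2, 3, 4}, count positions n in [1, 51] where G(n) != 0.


Subtraction set S = {1, 2, 3, 4}, so G(n) = n mod 5.
G(n) = 0 when n is a multiple of 5.
Multiples of 5 in [1, 51]: 10
N-positions (nonzero Grundy) = 51 - 10 = 41

41


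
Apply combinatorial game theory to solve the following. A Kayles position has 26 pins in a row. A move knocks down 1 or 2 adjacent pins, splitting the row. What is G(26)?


Kayles: a move removes 1 or 2 adjacent pins from a contiguous row.
Removing pins from a row of k leaves two independent rows (a, b) with a + b = k - 1 (one pin) or a + b = k - 2 (two pins); an end removal gives a = 0.
By Sprague-Grundy, G(k) = mex{ G(a) XOR G(b) } over all these splits. G(0) = 0.
G(1): splits (0,0):0^0=0 -> mex({0}) = 1
G(2): splits (0,1):0^1=1 (0,0):0^0=0 -> mex({0, 1}) = 2
G(3): splits (0,2):0^2=2 (1,1):1^1=0 (0,1):0^1=1 -> mex({0, 1, 2}) = 3
G(4): splits (0,3):0^3=3 (1,2):1^2=3 (0,2):0^2=2 (1,1):1^1=0 -> mex({0, 2, 3}) = 1
G(5): splits (0,4):0^1=1 (1,3):1^3=2 (2,2):2^2=0 (0,3):0^3=3 (1,2):1^2=3 -> mex({0, 1, 2, 3}) = 4
G(6) = mex({0, 1, 2, 4}) = 3
G(7) = mex({0, 1, 3, 4, 5}) = 2
G(8) = mex({0, 2, 3, 5, 6}) = 1
G(9) = mex({0, 1, 2, 3, 6, 7}) = 4
G(10) = mex({0, 1, 3, 4, 5, 7}) = 2
G(11) = mex({0, 1, 2, 3, 4, 5}) = 6
G(12) = mex({0, 1, 2, 3, 5, 6, 7}) = 4
G(13) = mex({0, 2, 3, 4, 6, 7}) = 1
G(14) = mex({0, 1, 4, 5, 6, 7}) = 2
G(15) = mex({0, 1, 2, 3, 4, 5, 6}) = 7
G(16) = mex({0, 2, 3, 5, 6, 7}) = 1
G(17) = mex({0, 1, 2, 3, 5, 6, 7}) = 4
G(18) = mex({0, 1, 2, 4, 5, 6}) = 3
G(19) = mex({0, 1, 3, 4, 5, 7}) = 2
G(20) = mex({0, 2, 3, 4, 5, 6, 7}) = 1
G(21) = mex({0, 1, 2, 3, 5, 6, 7}) = 4
G(22) = mex({0, 1, 2, 3, 4, 5, 7}) = 6
G(23) = mex({0, 1, 2, 3, 4, 5, 6}) = 7
G(24) = mex({0, 1, 2, 3, 5, 6, 7}) = 4
G(25) = mex({0, 2, 3, 4, 6, 7}) = 1
G(26) = mex({0, 1, 3, 4, 5, 6, 7}) = 2
Therefore G(26) = 2.

2


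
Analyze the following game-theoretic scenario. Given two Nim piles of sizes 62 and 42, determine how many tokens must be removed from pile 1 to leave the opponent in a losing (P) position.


Piles: 62 and 42
Current XOR: 62 XOR 42 = 20 (non-zero, so this is an N-position).
To make the XOR zero, we need to find a move that balances the piles.
For pile 1 (size 62): target = 62 XOR 20 = 42
We reduce pile 1 from 62 to 42.
Tokens removed: 62 - 42 = 20
Verification: 42 XOR 42 = 0

20


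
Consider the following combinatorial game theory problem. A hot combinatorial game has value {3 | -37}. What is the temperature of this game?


The game is {3 | -37}, a switch {a | b} with numbers a > b.
Cooling {a | b} by t gives {a - t | b + t}, which stops being hot when a - t = b + t, i.e. at t = (a - b)/2. So the temperature of a switch is (a - b)/2.
Temperature = (Left option - Right option) / 2
= (3 - (-37)) / 2
= 40 / 2
= 20

20


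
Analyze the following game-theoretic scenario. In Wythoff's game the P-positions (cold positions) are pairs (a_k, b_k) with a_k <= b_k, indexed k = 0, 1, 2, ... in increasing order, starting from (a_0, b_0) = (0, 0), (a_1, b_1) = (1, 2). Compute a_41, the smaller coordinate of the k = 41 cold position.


By Wythoff's theorem, a_k = floor(k * phi) and b_k = floor(k * phi^2) = a_k + k, where phi = (1 + sqrt(5))/2 is the golden ratio.
phi = (1 + sqrt(5))/2 = 1.618034
k = 41
k * phi = 41 * 1.618034 = 66.339394
a_41 = floor(k * phi) = 66

66


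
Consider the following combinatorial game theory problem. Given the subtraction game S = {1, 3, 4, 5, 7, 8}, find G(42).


The subtraction set is S = {1, 3, 4, 5, 7, 8}.
G(k) = mex{ G(k - s) : s in S, s <= k }. We compute iteratively: G(0) = 0.
G(1) = mex({0}) = 1
G(2) = mex({1}) = 0
G(3) = mex({0}) = 1
G(4) = mex({0, 1}) = 2
G(5) = mex({0, 1, 2}) = 3
G(6) = mex({0, 1, 3}) = 2
G(7) = mex({0, 1, 2}) = 3
G(8) = mex({0, 1, 2, 3}) = 4
G(9) = mex({0, 1, 2, 3, 4}) = 5
G(10) = mex({0, 1, 2, 3, 5}) = 4
G(11) = mex({1, 2, 3, 4}) = 0
G(12) = mex({0, 2, 3, 4, 5}) = 1
G(13) = mex({1, 2, 3, 4, 5}) = 0
G(14) = mex({0, 2, 3, 4, 5}) = 1
G(15) = mex({0, 1, 3, 4}) = 2
G(16) = mex({0, 1, 2, 4, 5}) = 3
G(17) = mex({0, 1, 3, 4, 5}) = 2
G(18) = mex({0, 1, 2, 4}) = 3
Observe that G(11)..G(18) = 0, 1, 0, 1, 2, 3, 2, 3 repeats G(0)..G(7) = 0, 1, 0, 1, 2, 3, 2, 3.
For k >= max(S) = 8, G(k) is determined by the previous 8 values G(k-8)..G(k-1); a window of 8 consecutive values has recurred shifted by 11, so by induction G(k + 11) = G(k) for all k >= 0: the sequence is periodic from the start with period 11.
One period: G(0..10) = 0, 1, 0, 1, 2, 3, 2, 3, 4, 5, 4.
42 mod 11 = 9, so G(42) = G(9) = 5.

5


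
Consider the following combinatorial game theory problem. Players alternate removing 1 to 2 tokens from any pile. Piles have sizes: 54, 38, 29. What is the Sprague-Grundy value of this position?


Subtraction set: {1, 2}
For this subtraction set, G(n) = n mod 3 (period = max + 1 = 3).
Pile 1 (size 54): G(54) = 54 mod 3 = 0
Pile 2 (size 38): G(38) = 38 mod 3 = 2
Pile 3 (size 29): G(29) = 29 mod 3 = 2
Total Grundy value = XOR of all: 0 XOR 2 XOR 2 = 0

0


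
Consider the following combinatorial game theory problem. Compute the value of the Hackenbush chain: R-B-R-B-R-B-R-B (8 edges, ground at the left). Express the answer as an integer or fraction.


Edges (from ground): R-B-R-B-R-B-R-B
By Berlekamp's sign-expansion rule, a Blue-Red Hackenbush stalk has the value of the surreal number whose sign sequence is the edge sequence with B -> + and R -> -.
Sign sequence: -+-+-+-+
Trace the sign expansion in the surreal number tree, starting from 0:
Edge 1: R (sign -) -> bounds (-inf, 0), value = -1
Edge 2: B (sign +) -> bounds (-1, 0), value = -1/2
Edge 3: R (sign -) -> bounds (-1, -1/2), value = -3/4
Edge 4: B (sign +) -> bounds (-3/4, -1/2), value = -5/8
Edge 5: R (sign -) -> bounds (-3/4, -5/8), value = -11/16
Edge 6: B (sign +) -> bounds (-11/16, -5/8), value = -21/32
Edge 7: R (sign -) -> bounds (-11/16, -21/32), value = -43/64
Edge 8: B (sign +) -> bounds (-43/64, -21/32), value = -85/128
Game value = -85/128

-85/128


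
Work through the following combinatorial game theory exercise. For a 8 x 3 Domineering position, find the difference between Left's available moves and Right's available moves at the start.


Board is 8 x 3 (rows x cols).
Left (vertical) placements: (rows-1) * cols = 7 * 3 = 21
Right (horizontal) placements: rows * (cols-1) = 8 * 2 = 16
Advantage = Left - Right = 21 - 16 = 5

5


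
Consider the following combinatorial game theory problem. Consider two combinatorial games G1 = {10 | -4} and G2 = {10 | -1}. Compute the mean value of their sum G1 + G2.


G1 = {10 | -4}, G2 = {10 | -1}
Each is a switch {a | b} with numbers a > b; its mean value is (a + b)/2, and mean value is additive over game sums: m(G1 + G2) = m(G1) + m(G2).
Mean of G1 = (10 + (-4))/2 = 6/2 = 3
Mean of G2 = (10 + (-1))/2 = 9/2 = 9/2
Mean of G1 + G2 = 3 + 9/2 = 15/2

15/2


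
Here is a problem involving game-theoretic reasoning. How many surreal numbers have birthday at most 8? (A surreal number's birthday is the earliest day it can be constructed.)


Day 0: {|} = 0 is born. Count = 1.
Day n: the number of surreal numbers born by day n is 2^(n+1) - 1.
By day 0: 2^1 - 1 = 1
By day 1: 2^2 - 1 = 3
By day 2: 2^3 - 1 = 7
By day 3: 2^4 - 1 = 15
By day 4: 2^5 - 1 = 31
By day 5: 2^6 - 1 = 63
By day 6: 2^7 - 1 = 127
By day 7: 2^8 - 1 = 255
By day 8: 2^9 - 1 = 511
By day 8: 511 surreal numbers.

511


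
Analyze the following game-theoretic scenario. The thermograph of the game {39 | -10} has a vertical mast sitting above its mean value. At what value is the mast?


Game = {39 | -10}, a switch {a | b} with numbers a > b.
Its thermograph has left wall a - t and right wall b + t, which meet at t = (a - b)/2, where both equal (a + b)/2. So the mast (mean value) is at (a + b)/2.
Mean = (39 + (-10))/2 = 29/2 = 29/2

29/2


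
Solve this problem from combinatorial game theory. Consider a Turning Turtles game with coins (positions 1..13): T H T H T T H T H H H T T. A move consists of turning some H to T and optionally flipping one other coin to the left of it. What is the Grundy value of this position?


Coins: T H T H T T H T H H H T T
Key fact: a single head at position k behaves exactly like a Nim heap of size k (turning it to T and optionally flipping a coin at j < k corresponds to moving the heap from k to j, or to 0), and heads combine as a disjunctive sum (two heads at the same place would cancel, matching j XOR j = 0). So the Nim-value is the XOR of the 1-indexed positions of the heads.
Face-up positions (1-indexed): [2, 4, 7, 9, 10, 11]
XOR 0 with 2: 0 XOR 2 = 2
XOR 2 with 4: 2 XOR 4 = 6
XOR 6 with 7: 6 XOR 7 = 1
XOR 1 with 9: 1 XOR 9 = 8
XOR 8 with 10: 8 XOR 10 = 2
XOR 2 with 11: 2 XOR 11 = 9
Nim-value = 9

9


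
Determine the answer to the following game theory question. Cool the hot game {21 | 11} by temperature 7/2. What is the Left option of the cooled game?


Original game: {21 | 11} (a switch {a | b} with a > b).
Cooling by t (for t below the temperature (a - b)/2 = 5) taxes each move by t: {a | b} cooled by t is {a - t | b + t}.
Cooling amount: t = 7/2
Cooled Left option: 21 - 7/2 = 35/2
Cooled Right option: 11 + 7/2 = 29/2
Cooled game: {35/2 | 29/2}
Left option = 35/2

35/2


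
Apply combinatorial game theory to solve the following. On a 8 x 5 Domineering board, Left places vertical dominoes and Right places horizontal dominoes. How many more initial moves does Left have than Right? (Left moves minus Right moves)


Board is 8 x 5 (rows x cols).
Left (vertical) placements: (rows-1) * cols = 7 * 5 = 35
Right (horizontal) placements: rows * (cols-1) = 8 * 4 = 32
Advantage = Left - Right = 35 - 32 = 3

3


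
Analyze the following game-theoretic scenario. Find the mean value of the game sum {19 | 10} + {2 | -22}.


G1 = {19 | 10}, G2 = {2 | -22}
Each is a switch {a | b} with numbers a > b; its mean value is (a + b)/2, and mean value is additive over game sums: m(G1 + G2) = m(G1) + m(G2).
Mean of G1 = (19 + (10))/2 = 29/2 = 29/2
Mean of G2 = (2 + (-22))/2 = -20/2 = -10
Mean of G1 + G2 = 29/2 + -10 = 9/2

9/2


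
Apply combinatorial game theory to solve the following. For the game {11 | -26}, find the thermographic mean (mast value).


Game = {11 | -26}, a switch {a | b} with numbers a > b.
Its thermograph has left wall a - t and right wall b + t, which meet at t = (a - b)/2, where both equal (a + b)/2. So the mast (mean value) is at (a + b)/2.
Mean = (11 + (-26))/2 = -15/2 = -15/2

-15/2


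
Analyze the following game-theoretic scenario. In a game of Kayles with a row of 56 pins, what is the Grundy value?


Kayles: a move removes 1 or 2 adjacent pins from a contiguous row.
Removing pins from a row of k leaves two independent rows (a, b) with a + b = k - 1 (one pin) or a + b = k - 2 (two pins); an end removal gives a = 0.
By Sprague-Grundy, G(k) = mex{ G(a) XOR G(b) } over all these splits. G(0) = 0.
G(1): splits (0,0):0^0=0 -> mex({0}) = 1
G(2): splits (0,1):0^1=1 (0,0):0^0=0 -> mex({0, 1}) = 2
G(3): splits (0,2):0^2=2 (1,1):1^1=0 (0,1):0^1=1 -> mex({0, 1, 2}) = 3
G(4): splits (0,3):0^3=3 (1,2):1^2=3 (0,2):0^2=2 (1,1):1^1=0 -> mex({0, 2, 3}) = 1
G(5): splits (0,4):0^1=1 (1,3):1^3=2 (2,2):2^2=0 (0,3):0^3=3 (1,2):1^2=3 -> mex({0, 1, 2, 3}) = 4
G(6) = mex({0, 1, 2, 4}) = 3
G(7) = mex({0, 1, 3, 4, 5}) = 2
G(8) = mex({0, 2, 3, 5, 6}) = 1
G(9) = mex({0, 1, 2, 3, 6, 7}) = 4
G(10) = mex({0, 1, 3, 4, 5, 7}) = 2
G(11) = mex({0, 1, 2, 3, 4, 5}) = 6
G(12) = mex({0, 1, 2, 3, 5, 6, 7}) = 4
G(13) = mex({0, 2, 3, 4, 6, 7}) = 1
G(14) = mex({0, 1, 4, 5, 6, 7}) = 2
G(15) = mex({0, 1, 2, 3, 4, 5, 6}) = 7
G(16) = mex({0, 2, 3, 5, 6, 7}) = 1
G(17) = mex({0, 1, 2, 3, 5, 6, 7}) = 4
G(18) = mex({0, 1, 2, 4, 5, 6}) = 3
G(19) = mex({0, 1, 3, 4, 5, 7}) = 2
G(20) = mex({0, 2, 3, 4, 5, 6, 7}) = 1
G(21) = mex({0, 1, 2, 3, 5, 6, 7}) = 4
G(22) = mex({0, 1, 2, 3, 4, 5, 7}) = 6
G(23) = mex({0, 1, 2, 3, 4, 5, 6}) = 7
G(24) = mex({0, 1, 2, 3, 5, 6, 7}) = 4
G(25) = mex({0, 2, 3, 4, 6, 7}) = 1
G(26) = mex({0, 1, 3, 4, 5, 6, 7}) = 2
G(27) = mex({0, 1, 2, 3, 4, 5, 6, 7}) = 8
G(28) = mex({0, 1, 2, 3, 4, 6, 7, 8}) = 5
G(29) = mex({0, 1, 2, 3, 5, 6, 7, 8, 9}) = 4
G(30) = mex({0, 1, 2, 3, 4, 5, 6, 9, 10}) = 7
G(31) = mex({0, 1, 3, 4, 5, 7, 10, 11}) = 2
G(32) = mex({0, 2, 3, 4, 5, 6, 7, 9, 11}) = 1
G(33) = mex({0, 1, 2, 3, 4, 5, 6, 7, 9, 12}) = 8
G(34) = mex({0, 1, 2, 3, 4, 5, 7, 8, 11, 12}) = 6
G(35) = mex({0, 1, 2, 3, 4, 5, 6, 8, 9, 10, 11}) = 7
G(36) = mex({0, 1, 2, 3, 5, 6, 7, 9, 10}) = 4
G(37) = mex({0, 2, 3, 4, 6, 7, 9, 10, 11, 12}) = 1
G(38) = mex({0, 1, 3, 4, 5, 6, 7, 9, 10, 11, 12}) = 2
G(39) = mex({0, 1, 2, 4, 5, 6, 7, 9, 10, 12, 14}) = 3
G(40) = mex({0, 2, 3, 4, 6, 7, 11, 12, 14}) = 1
G(41) = mex({0, 1, 2, 3, 5, 6, 7, 9, 10, 11, 12}) = 4
G(42) = mex({0, 1, 2, 3, 4, 5, 6, 9, 10}) = 7
G(43) = mex({0, 1, 3, 4, 5, 7, 9, 10, 12, 15}) = 2
G(44) = mex({0, 2, 3, 4, 5, 6, 7, 9, 10, 12, 15}) = 1
G(45) = mex({0, 1, 2, 3, 4, 5, 6, 7, 9, 10, 12, 14}) = 8
G(46) = mex({0, 1, 3, 4, 5, 7, 8, 11, 12, 14}) = 2
G(47) = mex({0, 1, 2, 3, 4, 5, 6, 8, 9, 10, 11, 12}) = 7
G(48) = mex({0, 1, 2, 3, 5, 6, 7, 9, 10}) = 4
G(49) = mex({0, 2, 3, 4, 6, 7, 9, 10, 11, 12, 15}) = 1
G(50) = mex({0, 1, 4, 5, 6, 7, 9, 11, 12, 14, 15}) = 2
G(51) = mex({0, 1, 2, 3, 4, 5, 6, 7, 9, 12, 14, 15}) = 8
G(52) = mex({0, 2, 3, 4, 5, 6, 7, 8, 11, 12, 15}) = 1
G(53) = mex({0, 1, 2, 3, 5, 6, 7, 8, 9, 10, 11, 12}) = 4
G(54) = mex({0, 1, 2, 3, 4, 5, 6, 9, 10}) = 7
G(55) = mex({0, 1, 3, 4, 5, 7, 9, 10, 11, 12}) = 2
G(56) = mex({0, 2, 3, 4, 5, 6, 7, 9, 10, 11, 12, 13, 14}) = 1
Therefore G(56) = 1.

1


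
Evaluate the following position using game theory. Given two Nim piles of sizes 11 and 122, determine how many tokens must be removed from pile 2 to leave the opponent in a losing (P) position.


Piles: 11 and 122
Current XOR: 11 XOR 122 = 113 (non-zero, so this is an N-position).
To make the XOR zero, we need to find a move that balances the piles.
For pile 2 (size 122): target = 122 XOR 113 = 11
We reduce pile 2 from 122 to 11.
Tokens removed: 122 - 11 = 111
Verification: 11 XOR 11 = 0

111


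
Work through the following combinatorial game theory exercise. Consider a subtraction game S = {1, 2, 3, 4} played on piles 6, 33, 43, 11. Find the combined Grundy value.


Subtraction set: {1, 2, 3, 4}
For this subtraction set, G(n) = n mod 5 (period = max + 1 = 5).
Pile 1 (size 6): G(6) = 6 mod 5 = 1
Pile 2 (size 33): G(33) = 33 mod 5 = 3
Pile 3 (size 43): G(43) = 43 mod 5 = 3
Pile 4 (size 11): G(11) = 11 mod 5 = 1
Total Grundy value = XOR of all: 1 XOR 3 XOR 3 XOR 1 = 0

0


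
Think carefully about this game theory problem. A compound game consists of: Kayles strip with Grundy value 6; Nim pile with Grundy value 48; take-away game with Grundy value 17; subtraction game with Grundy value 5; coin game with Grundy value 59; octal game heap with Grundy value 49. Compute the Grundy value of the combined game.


By the Sprague-Grundy theorem, the Grundy value of a sum of games is the XOR of individual Grundy values.
Kayles strip: Grundy value = 6. Running XOR: 0 XOR 6 = 6
Nim pile: Grundy value = 48. Running XOR: 6 XOR 48 = 54
take-away game: Grundy value = 17. Running XOR: 54 XOR 17 = 39
subtraction game: Grundy value = 5. Running XOR: 39 XOR 5 = 34
coin game: Grundy value = 59. Running XOR: 34 XOR 59 = 25
octal game heap: Grundy value = 49. Running XOR: 25 XOR 49 = 40
The combined Grundy value is 40.

40


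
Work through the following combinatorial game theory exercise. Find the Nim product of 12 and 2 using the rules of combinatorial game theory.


Nim multiplication is bilinear over XOR: (u XOR v) * w = (u*w) XOR (v*w).
So we split each operand into its bit components and XOR the pairwise Nim products.
12 = 4 + 8 (as XOR of powers of 2).
2 = 2 (as XOR of powers of 2).
Using the standard Nim-product table on single bits:
  2*2 = 3,   2*4 = 8,   2*8 = 12,
  4*4 = 6,   4*8 = 11,  8*8 = 13,
and  1*x = x (identity), k*l = l*k (commutative).
Pairwise Nim products:
  4 * 2 = 8
  8 * 2 = 12
XOR them: 8 XOR 12 = 4.
Result: 12 * 2 = 4 (in Nim).

4


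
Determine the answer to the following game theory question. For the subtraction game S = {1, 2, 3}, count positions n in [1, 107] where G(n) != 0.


Subtraction set S = {1, 2, 3}, so G(n) = n mod 4.
G(n) = 0 when n is a multiple of 4.
Multiples of 4 in [1, 107]: 26
N-positions (nonzero Grundy) = 107 - 26 = 81

81


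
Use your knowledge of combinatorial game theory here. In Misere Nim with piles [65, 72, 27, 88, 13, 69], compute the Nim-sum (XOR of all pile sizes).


We need the XOR (exclusive or) of all pile sizes.
After XOR-ing pile 1 (size 65): 0 XOR 65 = 65
After XOR-ing pile 2 (size 72): 65 XOR 72 = 9
After XOR-ing pile 3 (size 27): 9 XOR 27 = 18
After XOR-ing pile 4 (size 88): 18 XOR 88 = 74
After XOR-ing pile 5 (size 13): 74 XOR 13 = 71
After XOR-ing pile 6 (size 69): 71 XOR 69 = 2
The Nim-value of this position is 2.

2


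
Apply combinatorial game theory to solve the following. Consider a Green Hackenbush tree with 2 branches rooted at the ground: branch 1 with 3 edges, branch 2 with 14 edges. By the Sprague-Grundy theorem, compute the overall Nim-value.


The tree has 2 branches from the ground vertex.
In Green Hackenbush, the Nim-value of a simple path of length k is k.
Branch 1: length 3, Nim-value = 3
Branch 2: length 14, Nim-value = 14
Total Nim-value = XOR of all branch values:
0 XOR 3 = 3
3 XOR 14 = 13
Nim-value of the tree = 13

13


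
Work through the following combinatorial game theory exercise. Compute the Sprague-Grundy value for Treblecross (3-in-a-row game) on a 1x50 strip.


Treblecross: place X on empty cells; 3-in-a-row wins.
Playing within two cells of an existing X lets the opponent win at once, so sensible play treats the cells i-2..i+2 around each X as dead. The player left with no safe cell loses, so this is a normal-play take-away game on strips of safe cells.
Placing X at cell i (0-indexed) of a strip of k safe cells leaves independent strips of sizes max(0, i-2) and max(0, k-i-3). Hence G(k) = mex{ G(max(0,i-2)) XOR G(max(0,k-i-3)) : 0 <= i < k }, with G(0) = 0.
G(1): splits (0,0):0^0=0 -> mex({0}) = 1
G(2): splits (0,0):0^0=0 -> mex({0}) = 1
G(3): splits (0,0):0^0=0 -> mex({0}) = 1
G(4): splits (0,1):0^1=1 (0,0):0^0=0 -> mex({0, 1}) = 2
G(5): splits (0,2):0^1=1 (0,1):0^1=1 (0,0):0^0=0 -> mex({0, 1}) = 2
G(6) = mex({1}) = 0
G(7) = mex({0, 1, 2}) = 3
G(8) = mex({0, 1, 2}) = 3
G(9) = mex({0, 2}) = 1
G(10) = mex({0, 2, 3}) = 1
G(11) = mex({0, 3}) = 1
G(12) = mex({1, 3}) = 0
G(13) = mex({0, 1, 2, 3}) = 4
G(14) = mex({0, 1, 2}) = 3
G(15) = mex({0, 1, 2}) = 3
G(16) = mex({0, 1, 2, 4}) = 3
G(17) = mex({0, 1, 3, 4}) = 2
G(18) = mex({0, 1, 3, 4}) = 2
G(19) = mex({0, 1, 3, 5}) = 2
G(20) = mex({0, 1, 2, 3, 5}) = 4
G(21) = mex({0, 1, 2, 3, 5}) = 4
G(22) = mex({1, 2, 6}) = 0
G(23) = mex({0, 1, 2, 3, 4, 6}) = 5
G(24) = mex({0, 1, 2, 3, 4}) = 5
G(25) = mex({0, 1, 3, 4, 7}) = 2
G(26) = mex({0, 1, 3, 4, 5, 7}) = 2
G(27) = mex({0, 1, 3, 5}) = 2
G(28) = mex({0, 1, 2, 5}) = 3
G(29) = mex({0, 1, 2, 4, 5, 6}) = 3
G(30) = mex({1, 2, 4, 6}) = 0
G(31) = mex({0, 1, 2, 3, 4, 6}) = 5
G(32) = mex({1, 2, 3, 4, 7}) = 0
G(33) = mex({0, 3, 7}) = 1
G(34) = mex({0, 2, 3, 5, 7}) = 1
G(35) = mex({0, 2, 3, 5, 6}) = 1
G(36) = mex({0, 1, 2, 5, 6}) = 3
G(37) = mex({0, 1, 2, 4, 5, 6}) = 3
G(38) = mex({0, 1, 2, 4}) = 3
G(39) = mex({0, 1, 2, 3, 4, 7}) = 5
G(40) = mex({0, 1, 2, 3, 4, 5, 7}) = 6
G(41) = mex({0, 1, 2, 3, 5, 7}) = 4
G(42) = mex({0, 1, 2, 3, 5, 6, 7}) = 4
G(43) = mex({0, 2, 3, 5, 6}) = 1
G(44) = mex({1, 2, 3, 4, 5, 6}) = 0
G(45) = mex({0, 1, 2, 3, 4, 6, 7}) = 5
G(46) = mex({0, 1, 2, 3, 4, 7}) = 5
G(47) = mex({0, 1, 2, 3, 4, 5, 7}) = 6
G(48) = mex({0, 1, 2, 3, 4, 5, 7}) = 6
G(49) = mex({0, 1, 3, 4, 5, 7}) = 2
G(50) = mex({0, 1, 2, 3, 4, 5, 6}) = 7
Therefore G(50) = 7.

7


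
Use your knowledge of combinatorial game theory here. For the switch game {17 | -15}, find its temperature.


The game is {17 | -15}, a switch {a | b} with numbers a > b.
Cooling {a | b} by t gives {a - t | b + t}, which stops being hot when a - t = b + t, i.e. at t = (a - b)/2. So the temperature of a switch is (a - b)/2.
Temperature = (Left option - Right option) / 2
= (17 - (-15)) / 2
= 32 / 2
= 16

16


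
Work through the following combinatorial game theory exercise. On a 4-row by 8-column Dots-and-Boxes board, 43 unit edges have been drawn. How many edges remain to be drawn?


Grid: 4 x 8 boxes, i.e. 5 rows and 9 columns of dots.
Horizontal edges: (rows + 1) * cols = 5 * 8 = 40
Vertical edges: rows * (cols + 1) = 4 * 9 = 36
Total edges: 40 + 36 = 76
Edges drawn: 43
Remaining: 76 - 43 = 33

33


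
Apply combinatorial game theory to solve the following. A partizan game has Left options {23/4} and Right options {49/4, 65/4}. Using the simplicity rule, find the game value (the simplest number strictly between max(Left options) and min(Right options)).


Left options: {23/4}, max = 23/4
Right options: {49/4, 65/4}, min = 49/4
All options are numbers and max(Left) < min(Right), so by the simplicity theorem the value is the simplest (earliest-born) number strictly between 23/4 and 49/4.
Integers 6 through 12 all lie strictly between 23/4 and 49/4.
Among integers, the simplest (lowest birthday = smallest |n|; 0 is born on day 0, +-n on day n) is 6.
No non-integer in the interval can be simpler: if x is a non-integer in the interval, then floor(x) or ceil(x) also lies in the interval (the interval contains an integer), and both are proper prefixes of x's sign expansion, i.e. born earlier. So the game value is 6.
Game value = 6

6


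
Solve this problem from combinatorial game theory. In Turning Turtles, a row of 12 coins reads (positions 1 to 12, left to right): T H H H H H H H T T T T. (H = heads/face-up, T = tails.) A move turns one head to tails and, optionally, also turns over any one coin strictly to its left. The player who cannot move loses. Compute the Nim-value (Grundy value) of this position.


Coins: T H H H H H H H T T T T
Key fact: a single head at position k behaves exactly like a Nim heap of size k (turning it to T and optionally flipping a coin at j < k corresponds to moving the heap from k to j, or to 0), and heads combine as a disjunctive sum (two heads at the same place would cancel, matching j XOR j = 0). So the Nim-value is the XOR of the 1-indexed positions of the heads.
Face-up positions (1-indexed): [2, 3, 4, 5, 6, 7, 8]
XOR 0 with 2: 0 XOR 2 = 2
XOR 2 with 3: 2 XOR 3 = 1
XOR 1 with 4: 1 XOR 4 = 5
XOR 5 with 5: 5 XOR 5 = 0
XOR 0 with 6: 0 XOR 6 = 6
XOR 6 with 7: 6 XOR 7 = 1
XOR 1 with 8: 1 XOR 8 = 9
Nim-value = 9

9


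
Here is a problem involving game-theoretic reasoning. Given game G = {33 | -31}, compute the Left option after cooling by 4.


Original game: {33 | -31} (a switch {a | b} with a > b).
Cooling by t (for t below the temperature (a - b)/2 = 32) taxes each move by t: {a | b} cooled by t is {a - t | b + t}.
Cooling amount: t = 4
Cooled Left option: 33 - 4 = 29
Cooled Right option: -31 + 4 = -27
Cooled game: {29 | -27}
Left option = 29

29


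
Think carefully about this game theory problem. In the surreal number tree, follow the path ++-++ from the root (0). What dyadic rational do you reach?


Sign expansion: ++-++
Rule: track bounds (lo, hi), initially (-inf, +inf). On '+', the current value becomes lo and we move to the simplest number in (value, hi): value + 1 if hi = +inf, otherwise the midpoint (value + hi)/2. On '-', the current value becomes hi and we move to value - 1 if lo = -inf, otherwise the midpoint (lo + value)/2.
Start at 0.
Step 1: sign = +, move right. Bounds: (0, +inf). Value = 1
Step 2: sign = +, move right. Bounds: (1, +inf). Value = 2
Step 3: sign = -, move left. Bounds: (1, 2). Value = 3/2
Step 4: sign = +, move right. Bounds: (3/2, 2). Value = 7/4
Step 5: sign = +, move right. Bounds: (7/4, 2). Value = 15/8
The surreal number with sign expansion ++-++ is 15/8.

15/8


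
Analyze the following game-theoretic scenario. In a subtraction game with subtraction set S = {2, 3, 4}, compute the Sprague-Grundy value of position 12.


The subtraction set is S = {2, 3, 4}.
G(k) = mex{ G(k - s) : s in S, s <= k }. We compute iteratively: G(0) = 0.
G(1) = mex({}) = 0
G(2) = mex({0}) = 1
G(3) = mex({0}) = 1
G(4) = mex({0, 1}) = 2
G(5) = mex({0, 1}) = 2
G(6) = mex({1, 2}) = 0
G(7) = mex({1, 2}) = 0
G(8) = mex({0, 2}) = 1
G(9) = mex({0, 2}) = 1
Observe that G(6)..G(9) = 0, 0, 1, 1 repeats G(0)..G(3) = 0, 0, 1, 1.
For k >= max(S) = 4, G(k) is determined by the previous 4 values G(k-4)..G(k-1); a window of 4 consecutive values has recurred shifted by 6, so by induction G(k + 6) = G(k) for all k >= 0: the sequence is periodic from the start with period 6.
One period: G(0..5) = 0, 0, 1, 1, 2, 2.
12 mod 6 = 0, so G(12) = G(0) = 0.

0


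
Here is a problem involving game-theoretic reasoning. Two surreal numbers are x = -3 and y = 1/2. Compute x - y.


x = -3, y = 1/2
Converting to common denominator: 2
x = -6/2, y = 1/2
x - y = -3 - 1/2 = -7/2

-7/2


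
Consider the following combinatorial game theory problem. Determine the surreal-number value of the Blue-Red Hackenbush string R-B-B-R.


Edges (from ground): R-B-B-R
By Berlekamp's sign-expansion rule, a Blue-Red Hackenbush stalk has the value of the surreal number whose sign sequence is the edge sequence with B -> + and R -> -.
Sign sequence: -++-
Trace the sign expansion in the surreal number tree, starting from 0:
Edge 1: R (sign -) -> bounds (-inf, 0), value = -1
Edge 2: B (sign +) -> bounds (-1, 0), value = -1/2
Edge 3: B (sign +) -> bounds (-1/2, 0), value = -1/4
Edge 4: R (sign -) -> bounds (-1/2, -1/4), value = -3/8
Game value = -3/8

-3/8


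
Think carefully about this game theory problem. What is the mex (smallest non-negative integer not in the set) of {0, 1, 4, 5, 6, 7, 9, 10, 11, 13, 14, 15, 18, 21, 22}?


Set = {0, 1, 4, 5, 6, 7, 9, 10, 11, 13, 14, 15, 18, 21, 22}
0 is in the set.
1 is in the set.
2 is NOT in the set. This is the mex.
mex = 2

2


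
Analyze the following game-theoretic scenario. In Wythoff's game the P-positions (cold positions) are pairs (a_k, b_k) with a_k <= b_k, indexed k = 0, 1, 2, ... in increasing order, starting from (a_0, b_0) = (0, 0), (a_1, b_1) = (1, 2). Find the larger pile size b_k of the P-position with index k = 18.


By Wythoff's theorem, a_k = floor(k * phi) and b_k = floor(k * phi^2) = a_k + k, where phi = (1 + sqrt(5))/2 is the golden ratio.
phi = (1 + sqrt(5))/2 = 1.618034
phi^2 = phi + 1 = 2.618034
k = 18
k * phi^2 = 18 * 2.618034 = 47.124612
b_18 = floor(k * phi^2) = 47 (check: a_18 + k = 29 + 18 = 47)

47


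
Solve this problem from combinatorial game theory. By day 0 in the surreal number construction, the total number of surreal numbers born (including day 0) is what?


Day 0: {|} = 0 is born. Count = 1.
Day n: the number of surreal numbers born by day n is 2^(n+1) - 1.
By day 0: 2^1 - 1 = 1
By day 0: 1 surreal numbers.

1


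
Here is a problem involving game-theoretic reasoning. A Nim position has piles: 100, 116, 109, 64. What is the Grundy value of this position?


We need the XOR (exclusive or) of all pile sizes.
After XOR-ing pile 1 (size 100): 0 XOR 100 = 100
After XOR-ing pile 2 (size 116): 100 XOR 116 = 16
After XOR-ing pile 3 (size 109): 16 XOR 109 = 125
After XOR-ing pile 4 (size 64): 125 XOR 64 = 61
The Nim-value of this position is 61.

61


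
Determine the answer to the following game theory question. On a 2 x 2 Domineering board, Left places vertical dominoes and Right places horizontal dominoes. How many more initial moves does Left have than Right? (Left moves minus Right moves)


Board is 2 x 2 (rows x cols).
Left (vertical) placements: (rows-1) * cols = 1 * 2 = 2
Right (horizontal) placements: rows * (cols-1) = 2 * 1 = 2
Advantage = Left - Right = 2 - 2 = 0

0
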